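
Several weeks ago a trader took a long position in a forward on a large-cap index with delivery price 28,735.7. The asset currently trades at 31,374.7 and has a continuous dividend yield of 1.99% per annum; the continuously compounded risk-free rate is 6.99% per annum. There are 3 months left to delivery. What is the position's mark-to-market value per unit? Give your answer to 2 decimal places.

2981.09

Current fair forward for the remaining 3 months: F = S·e^((r − q)·T), (r − q) = 0.0699 − 0.0199 = 0.0500
F = 31374.7 · e^(0.0500 × 3/12) = 31374.7 × 1.01257845 = 31769.3451
Value of long forward = (F − K)·e^(−rT) = (31769.3451 − 28735.7) · e^(−0.0699·3/12)
= 3033.6451 × 0.98267680 = 2981.09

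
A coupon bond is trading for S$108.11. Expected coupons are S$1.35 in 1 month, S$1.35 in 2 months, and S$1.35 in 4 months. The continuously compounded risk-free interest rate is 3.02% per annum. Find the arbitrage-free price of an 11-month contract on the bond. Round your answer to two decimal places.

PV(coupons) I = 1.35·e^(−0.0302·1/12) + 1.35·e^(−0.0302·2/12) + 1.35·e^(−0.0302·4/12)
I = 1.3466 + 1.3432 + 1.3365 = 4.0263
F = (S − I)·e^(rT) = (108.11 − 4.0263) · e^(0.0302·11/12)
= 104.0837 · e^0.027683 = 104.0837 × 1.028070 = S$107.01

S$107.01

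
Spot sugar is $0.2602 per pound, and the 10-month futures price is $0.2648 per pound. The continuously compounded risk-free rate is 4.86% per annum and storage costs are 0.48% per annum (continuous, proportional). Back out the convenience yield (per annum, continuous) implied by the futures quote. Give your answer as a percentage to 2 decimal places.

F = S·e^((r+u−y)T) ⇒ (r+u−y) = ln(F/S)/T
ln(0.2648/0.2602) = 0.017524; /T ⇒ 0.021029
y = r + u − ln(F/S)/T = 0.0486 + 0.0048 − 0.021029 = 0.032371
y = 3.24%

3.24%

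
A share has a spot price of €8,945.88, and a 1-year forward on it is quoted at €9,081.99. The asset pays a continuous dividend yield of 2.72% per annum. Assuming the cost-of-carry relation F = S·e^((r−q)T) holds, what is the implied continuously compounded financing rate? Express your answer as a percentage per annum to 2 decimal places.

From F = S·e^((r−q)T): (r − q) = ln(F/S)/T
ln(9081.99/8945.88) = ln(1.015215) = 0.015100
(r − q) = 0.015100 / (1) = 0.015100
r = ln(F/S)/T + q = 0.015100 + 0.0272 = 0.042300
r = 4.23%

4.23%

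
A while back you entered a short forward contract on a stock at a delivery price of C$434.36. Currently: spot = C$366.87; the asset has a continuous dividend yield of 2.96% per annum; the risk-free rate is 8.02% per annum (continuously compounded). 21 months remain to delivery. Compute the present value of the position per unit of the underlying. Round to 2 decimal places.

Current fair forward for the remaining 21 months: F = S·e^((r − q)·T), (r − q) = 0.0802 − 0.0296 = 0.0506
F = 366.87 · e^(0.0506 × 21/12) = 366.87 × 1.092589 = 400.8381
Value of long forward = (F − K)·e^(−rT) = (400.8381 − 434.36) · e^(−0.0802·21/12)
= -33.5219 × 0.869054 = -29.13
Short position value = −(long value) = C$29.13

C$29.13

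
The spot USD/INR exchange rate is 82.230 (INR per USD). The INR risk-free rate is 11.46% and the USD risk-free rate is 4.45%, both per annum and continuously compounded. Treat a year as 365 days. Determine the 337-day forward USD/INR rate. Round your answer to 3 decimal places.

F = S·e^((r_INR − r_USD)T) = 82.230 · e^((0.1146 − 0.0445) × 337/365)
= 82.230 · e^0.064722 = 82.230 × 1.066862
F = 87.728 INR per USD

87.728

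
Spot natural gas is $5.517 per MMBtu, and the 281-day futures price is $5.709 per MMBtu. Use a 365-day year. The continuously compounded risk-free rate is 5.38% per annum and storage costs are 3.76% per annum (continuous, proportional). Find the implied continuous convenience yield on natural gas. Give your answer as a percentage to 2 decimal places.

F = S·e^((r+u−y)T) ⇒ (r+u−y) = ln(F/S)/T
ln(5.709/5.517) = 0.034210; /T ⇒ 0.044436
y = r + u − ln(F/S)/T = 0.0538 + 0.0376 − 0.044436 = 0.046964
y = 4.70%

4.70%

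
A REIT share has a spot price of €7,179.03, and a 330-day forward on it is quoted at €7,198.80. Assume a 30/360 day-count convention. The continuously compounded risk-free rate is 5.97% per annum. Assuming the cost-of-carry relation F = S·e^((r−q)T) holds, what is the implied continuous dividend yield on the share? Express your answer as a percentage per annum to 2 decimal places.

From F = S·e^((r−q)T): (r − q) = ln(F/S)/T
ln(7198.80/7179.03) = ln(1.002754) = 0.002750
(r − q) = 0.002750 / (330/360) = 0.003000
q = r − ln(F/S)/T = 0.0597 − 0.003000 = 0.056700
q = 5.67%

5.67%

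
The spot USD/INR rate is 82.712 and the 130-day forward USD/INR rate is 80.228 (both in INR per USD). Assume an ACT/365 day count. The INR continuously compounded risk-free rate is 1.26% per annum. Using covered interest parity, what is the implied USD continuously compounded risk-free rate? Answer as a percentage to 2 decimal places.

F = S·e^((r_INR − r_USD)T) ⇒ r_USD = r_INR − ln(F/S)/T
ln(80.228/82.712) = -0.030492; /(130/365) = -0.085612
r_USD = 0.0126 + 0.085612 = 0.098212
r_USD = 9.82%

9.82%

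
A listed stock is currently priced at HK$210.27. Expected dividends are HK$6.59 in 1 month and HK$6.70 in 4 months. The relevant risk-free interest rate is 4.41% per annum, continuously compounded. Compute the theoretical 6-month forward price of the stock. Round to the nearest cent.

HK$201.50

PV(dividends) I = 6.59·e^(−0.0441·1/12) + 6.70·e^(−0.0441·4/12)
I = 6.5658 + 6.6022 = 13.1680
F = (S − I)·e^(rT) = (210.27 − 13.1680) · e^(0.0441·6/12)
= 197.1020 · e^0.022050 = 197.1020 × 1.022295 = HK$201.50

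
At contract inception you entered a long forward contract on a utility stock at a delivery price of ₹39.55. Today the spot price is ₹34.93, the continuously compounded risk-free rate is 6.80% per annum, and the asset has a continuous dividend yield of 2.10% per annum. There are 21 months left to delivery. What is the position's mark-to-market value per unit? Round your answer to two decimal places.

Current fair forward for the remaining 21 months: F = S·e^((r − q)·T), (r − q) = 0.0680 − 0.0210 = 0.0470
F = 34.93 · e^(0.0470 × 21/12) = 34.93 × 1.085727 = 37.9244
Value of long forward = (F − K)·e^(−rT) = (37.9244 − 39.55) · e^(−0.0680·21/12)
= -1.6256 × 0.887808 = -1.44

-₹1.44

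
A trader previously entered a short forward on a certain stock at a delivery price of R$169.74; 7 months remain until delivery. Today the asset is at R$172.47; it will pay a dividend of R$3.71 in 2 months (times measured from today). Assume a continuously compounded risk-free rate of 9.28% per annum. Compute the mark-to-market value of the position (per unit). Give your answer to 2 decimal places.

PV(remaining dividends) I = 3.71·e^(−0.0928·2/12) = 3.6531
Current forward F = (S − I)·e^(rT) = (172.47 − 3.6531)·e^(0.0928·7/12) = 168.8169 × 1.055625 = 178.2073
Value (long) = (F − K)·e^(−rT) = (178.2073 − 169.74) × 0.947306 = 8.0211
Short position value = −(long value) = -R$8.02

-R$8.02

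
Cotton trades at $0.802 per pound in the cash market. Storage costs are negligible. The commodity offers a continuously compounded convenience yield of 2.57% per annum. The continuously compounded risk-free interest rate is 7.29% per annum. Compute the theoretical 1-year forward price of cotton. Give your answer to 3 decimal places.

$0.841 per pound

Net carry = r + u − y = 0.0729 + 0.0000 − 0.0257 = 0.0472
F = S·e^((r+u−y)T) = 0.802 · e^(0.0472 × 1) = 0.802 · e^0.047200
= 0.802 × 1.048332 = $0.841 per pound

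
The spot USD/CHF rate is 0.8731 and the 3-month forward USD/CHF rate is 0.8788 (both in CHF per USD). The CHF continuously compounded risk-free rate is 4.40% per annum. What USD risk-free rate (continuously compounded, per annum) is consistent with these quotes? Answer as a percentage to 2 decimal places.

1.80%

F = S·e^((r_CHF − r_USD)T) ⇒ r_USD = r_CHF − ln(F/S)/T
ln(0.8788/0.8731) = 0.006507; /(3/12) = 0.026028
r_USD = 0.0440 − 0.026028 = 0.017972
r_USD = 1.80%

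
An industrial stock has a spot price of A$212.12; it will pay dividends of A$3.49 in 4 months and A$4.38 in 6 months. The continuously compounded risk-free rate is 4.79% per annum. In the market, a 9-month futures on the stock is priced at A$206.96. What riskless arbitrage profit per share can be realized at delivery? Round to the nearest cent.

PV(dividends) I = 3.49·e^(−0.0479·4/12) + 4.38·e^(−0.0479·6/12) = 7.7111
Fair futures F* = (S − I)·e^(rT) = (212.12 − 7.7111)·e^0.035925 = 204.4089 × 1.036578 = 211.8858
Market A$206.96 < fair 211.8858: forward underpriced → reverse cash-and-carry (short the stock, invest proceeds at r, pay the dividends, go long the forward).
Profit at T = |F_mkt − F*| = |206.96 − 211.8858| = A$4.93 per share

A$4.93 per share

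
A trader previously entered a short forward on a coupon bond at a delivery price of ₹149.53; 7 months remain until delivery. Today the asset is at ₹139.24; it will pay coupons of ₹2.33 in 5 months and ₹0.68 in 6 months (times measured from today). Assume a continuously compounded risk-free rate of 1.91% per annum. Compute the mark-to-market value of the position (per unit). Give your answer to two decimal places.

PV(remaining coupons) I = 2.33·e^(−0.0191·5/12) + 0.68·e^(−0.0191·6/12) = 2.9851
Current forward F = (S − I)·e^(rT) = (139.24 − 2.9851)·e^(0.0191·7/12) = 136.2549 × 1.011204 = 137.7815
Value (long) = (F − K)·e^(−rT) = (137.7815 − 149.53) × 0.988920 = -11.6183
Short position value = −(long value) = ₹11.62

₹11.62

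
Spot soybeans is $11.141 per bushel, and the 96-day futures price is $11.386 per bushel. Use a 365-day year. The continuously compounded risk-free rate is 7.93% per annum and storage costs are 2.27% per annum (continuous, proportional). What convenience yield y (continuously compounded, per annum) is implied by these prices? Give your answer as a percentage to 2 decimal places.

1.93%

F = S·e^((r+u−y)T) ⇒ (r+u−y) = ln(F/S)/T
ln(11.386/11.141) = 0.021753; /T ⇒ 0.082707
y = r + u − ln(F/S)/T = 0.0793 + 0.0227 − 0.082707 = 0.019293
y = 1.93%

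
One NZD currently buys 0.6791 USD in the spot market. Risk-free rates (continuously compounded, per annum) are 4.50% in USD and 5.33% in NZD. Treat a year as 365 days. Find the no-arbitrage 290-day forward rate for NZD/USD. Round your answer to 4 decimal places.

F = S·e^((r_USD − r_NZD)T) = 0.6791 · e^((0.0450 − 0.0533) × 290/365)
= 0.6791 · e^-0.006595 = 0.6791 × 0.993427
F = 0.6746 USD per NZD

0.6746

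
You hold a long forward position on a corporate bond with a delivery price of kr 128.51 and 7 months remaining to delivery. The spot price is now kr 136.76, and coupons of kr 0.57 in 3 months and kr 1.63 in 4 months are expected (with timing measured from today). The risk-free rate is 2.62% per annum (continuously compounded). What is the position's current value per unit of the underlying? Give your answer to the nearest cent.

PV(remaining coupons) I = 0.57·e^(−0.0262·3/12) + 1.63·e^(−0.0262·4/12) = 2.1821
Current forward F = (S − I)·e^(rT) = (136.76 − 2.1821)·e^(0.0262·7/12) = 134.5779 × 1.015401 = 136.6505
Value (long) = (F − K)·e^(−rT) = (136.6505 − 128.51) × 0.984833 = 8.0170
Value = kr 8.02

kr 8.02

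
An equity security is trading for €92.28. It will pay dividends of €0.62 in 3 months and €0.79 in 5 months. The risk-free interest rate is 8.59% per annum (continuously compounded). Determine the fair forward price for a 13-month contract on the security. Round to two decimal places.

PV(dividends) I = 0.62·e^(−0.0859·3/12) + 0.79·e^(−0.0859·5/12)
I = 0.6068 + 0.7622 = 1.3690
F = (S − I)·e^(rT) = (92.28 − 1.3690) · e^(0.0859·13/12)
= 90.9110 · e^0.093058 = 90.9110 × 1.097525 = €99.78

€99.78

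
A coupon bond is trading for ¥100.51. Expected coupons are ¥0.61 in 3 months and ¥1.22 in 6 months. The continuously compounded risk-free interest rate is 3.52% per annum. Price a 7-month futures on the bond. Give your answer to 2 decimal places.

¥100.75

PV(coupons) I = 0.61·e^(−0.0352·3/12) + 1.22·e^(−0.0352·6/12)
I = 0.6047 + 1.1987 = 1.8034
F = (S − I)·e^(rT) = (100.51 − 1.8034) · e^(0.0352·7/12)
= 98.7066 · e^0.020533 = 98.7066 × 1.020745 = ¥100.75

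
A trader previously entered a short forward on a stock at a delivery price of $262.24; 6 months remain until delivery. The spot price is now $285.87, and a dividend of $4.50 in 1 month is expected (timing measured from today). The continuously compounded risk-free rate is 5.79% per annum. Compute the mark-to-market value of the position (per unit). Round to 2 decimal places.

PV(remaining dividends) I = 4.50·e^(−0.0579·1/12) = 4.4783
Current forward F = (S − I)·e^(rT) = (285.87 − 4.4783)·e^(0.0579·6/12) = 281.3917 × 1.029373 = 289.6570
Value (long) = (F − K)·e^(−rT) = (289.6570 − 262.24) × 0.971465 = 26.6347
Short position value = −(long value) = -$26.63

-$26.63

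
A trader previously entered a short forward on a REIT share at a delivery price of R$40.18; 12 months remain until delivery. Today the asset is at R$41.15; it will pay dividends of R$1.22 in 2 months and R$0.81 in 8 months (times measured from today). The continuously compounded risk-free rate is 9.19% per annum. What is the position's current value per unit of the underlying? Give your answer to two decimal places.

PV(remaining dividends) I = 1.22·e^(−0.0919·2/12) + 0.81·e^(−0.0919·8/12) = 1.9633
Current forward F = (S − I)·e^(rT) = (41.15 − 1.9633)·e^(0.0919·12/12) = 39.1867 × 1.096255 = 42.9586
Value (long) = (F − K)·e^(−rT) = (42.9586 − 40.18) × 0.912196 = 2.5346
Short position value = −(long value) = -R$2.53

-R$2.53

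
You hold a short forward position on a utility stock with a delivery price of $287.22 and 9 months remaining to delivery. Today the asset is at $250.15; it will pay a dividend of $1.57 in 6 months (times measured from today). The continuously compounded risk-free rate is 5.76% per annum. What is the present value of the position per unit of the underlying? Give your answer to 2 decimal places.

PV(remaining dividends) I = 1.57·e^(−0.0576·6/12) = 1.5254
Current forward F = (S − I)·e^(rT) = (250.15 − 1.5254)·e^(0.0576·9/12) = 248.6246 × 1.044147 = 259.6006
Value (long) = (F − K)·e^(−rT) = (259.6006 − 287.22) × 0.957720 = -26.4517
Short position value = −(long value) = $26.45

$26.45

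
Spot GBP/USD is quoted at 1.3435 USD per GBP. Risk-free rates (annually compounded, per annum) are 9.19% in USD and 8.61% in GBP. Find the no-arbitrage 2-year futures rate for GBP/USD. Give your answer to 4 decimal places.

By covered interest parity, F = S · (1+r_USD)^T / (1+r_GBP)^T
= 1.3435 × 1.192246 / 1.179613 = 1.3435 × 1.010709
F = 1.3579 USD per GBP

1.3579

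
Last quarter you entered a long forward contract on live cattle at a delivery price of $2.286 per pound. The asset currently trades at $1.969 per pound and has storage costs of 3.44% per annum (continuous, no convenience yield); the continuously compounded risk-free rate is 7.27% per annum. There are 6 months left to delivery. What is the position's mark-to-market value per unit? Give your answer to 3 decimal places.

Current fair forward for the remaining 6 months: F = S·e^((r + u)·T), (r + u) = 0.0727 + 0.0344 = 0.1071
F = 1.969 · e^(0.1071 × 6/12) = 1.969 × 1.055010 = 2.0773
Value of long forward = (F − K)·e^(−rT) = (2.0773 − 2.286) · e^(−0.0727·6/12)
= -0.2087 × 0.964303 = -0.201

-$0.201 per pound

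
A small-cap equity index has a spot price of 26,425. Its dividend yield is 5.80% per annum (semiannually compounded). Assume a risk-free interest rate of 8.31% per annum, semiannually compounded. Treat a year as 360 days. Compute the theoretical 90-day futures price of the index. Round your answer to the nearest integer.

26,586

F = S · (1+r/2)^(2T) / (1+q/2)^(2T)
= 26425 × 1.020564 / 1.014396 = 26425 × 1.006080
F = 26,586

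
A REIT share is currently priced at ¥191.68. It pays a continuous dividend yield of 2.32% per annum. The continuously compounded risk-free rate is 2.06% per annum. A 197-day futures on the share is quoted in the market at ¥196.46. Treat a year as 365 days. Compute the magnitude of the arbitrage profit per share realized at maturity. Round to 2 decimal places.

¥5.05 per share

Fair futures: F* = S·e^(carry·T), with carry = (r − q) = 0.0206 − 0.0232 = -0.0026
F* = 191.68 · e^(-0.0026 × 197/365) = 191.68 · e^-0.001403 = 191.68 × 0.998598 = ¥191.4113
Market ¥196.46 > fair ¥191.4113: forward overpriced → cash-and-carry (buy spot, short the forward).
At maturity, profit = |F_mkt − F*| = |196.46 − 191.4113| = ¥5.05 per share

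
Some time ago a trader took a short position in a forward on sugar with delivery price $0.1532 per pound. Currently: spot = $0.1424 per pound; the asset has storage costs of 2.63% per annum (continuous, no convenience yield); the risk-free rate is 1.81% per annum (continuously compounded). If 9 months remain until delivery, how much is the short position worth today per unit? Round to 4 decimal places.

Current fair forward for the remaining 9 months: F = S·e^((r + u)·T), (r + u) = 0.0181 + 0.0263 = 0.0444
F = 0.1424 · e^(0.0444 × 9/12) = 0.1424 × 1.033861 = 0.1472
Value of long forward = (F − K)·e^(−rT) = (0.1472 − 0.1532) · e^(−0.0181·9/12)
= -0.0060 × 0.986517 = -0.0059
Short position value = −(long value) = $0.0059

$0.0059 per pound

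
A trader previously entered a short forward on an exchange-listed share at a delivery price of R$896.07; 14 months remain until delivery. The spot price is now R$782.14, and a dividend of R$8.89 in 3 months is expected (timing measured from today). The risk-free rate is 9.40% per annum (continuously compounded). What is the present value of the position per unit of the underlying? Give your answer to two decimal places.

PV(remaining dividends) I = 8.89·e^(−0.0940·3/12) = 8.6835
Current forward F = (S − I)·e^(rT) = (782.14 − 8.6835)·e^(0.0940·14/12) = 773.4565 × 1.115906 = 863.1047
Value (long) = (F − K)·e^(−rT) = (863.1047 − 896.07) × 0.896133 = -29.5413
Short position value = −(long value) = R$29.54

R$29.54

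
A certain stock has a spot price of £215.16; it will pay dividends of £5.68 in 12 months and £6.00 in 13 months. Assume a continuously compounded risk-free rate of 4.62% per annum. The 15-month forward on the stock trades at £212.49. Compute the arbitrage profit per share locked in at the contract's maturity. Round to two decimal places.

£3.67 per share

PV(dividends) I = 5.68·e^(−0.0462·12/12) + 6.00·e^(−0.0462·13/12) = 11.1306
Fair forward F* = (S − I)·e^(rT) = (215.16 − 11.1306)·e^0.057750 = 204.0294 × 1.059450 = 216.1589
Market £212.49 < fair 216.1589: forward underpriced → reverse cash-and-carry (short the stock, invest proceeds at r, pay the dividends, go long the forward).
Profit at T = |F_mkt − F*| = |212.49 − 216.1589| = £3.67 per share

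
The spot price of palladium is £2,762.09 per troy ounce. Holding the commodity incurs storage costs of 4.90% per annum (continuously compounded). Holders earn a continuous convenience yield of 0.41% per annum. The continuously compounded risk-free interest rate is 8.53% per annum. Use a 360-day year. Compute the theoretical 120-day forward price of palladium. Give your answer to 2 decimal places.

Net carry = r + u − y = 0.0853 + 0.0490 − 0.0041 = 0.1302
F = S·e^((r+u−y)T) = 2762.09 · e^(0.1302 × 120/360) = 2762.09 · e^0.04340000
= 2762.09 × 1.04435555 = £2,884.60 per troy ounce

£2,884.60 per troy ounce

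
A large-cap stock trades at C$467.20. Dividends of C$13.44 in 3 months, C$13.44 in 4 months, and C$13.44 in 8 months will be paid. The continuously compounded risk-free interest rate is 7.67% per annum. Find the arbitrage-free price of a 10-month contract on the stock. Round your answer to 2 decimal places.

PV(dividends) I = 13.44·e^(−0.0767·3/12) + 13.44·e^(−0.0767·4/12) + 13.44·e^(−0.0767·8/12)
I = 13.1847 + 13.1007 + 12.7700 = 39.0554
F = (S − I)·e^(rT) = (467.20 − 39.0554) · e^(0.0767·10/12)
= 428.1446 · e^0.063917 = 428.1446 × 1.066004 = C$456.40

C$456.40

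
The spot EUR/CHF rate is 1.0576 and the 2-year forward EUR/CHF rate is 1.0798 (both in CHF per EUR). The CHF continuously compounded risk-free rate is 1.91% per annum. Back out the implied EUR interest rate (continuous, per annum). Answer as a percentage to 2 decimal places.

0.87%

F = S·e^((r_CHF − r_EUR)T) ⇒ r_EUR = r_CHF − ln(F/S)/T
ln(1.0798/1.0576) = 0.020774; /(2) = 0.010387
r_EUR = 0.0191 − 0.010387 = 0.008713
r_EUR = 0.87%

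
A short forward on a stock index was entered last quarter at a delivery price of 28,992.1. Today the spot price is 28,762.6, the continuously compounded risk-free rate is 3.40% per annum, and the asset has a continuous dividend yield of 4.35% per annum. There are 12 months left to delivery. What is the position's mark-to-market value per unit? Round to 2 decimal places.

Current fair forward for the remaining 12 months: F = S·e^((r − q)·T), (r − q) = 0.0340 − 0.0435 = -0.0095
F = 28762.6 · e^(-0.0095 × 12/12) = 28762.6 × 0.99054498 = 28490.6490
Value of long forward = (F − K)·e^(−rT) = (28490.6490 − 28992.1) · e^(−0.0340·12/12)
= -501.4510 × 0.96657150 = -484.69
Short position value = −(long value) = 484.69

484.69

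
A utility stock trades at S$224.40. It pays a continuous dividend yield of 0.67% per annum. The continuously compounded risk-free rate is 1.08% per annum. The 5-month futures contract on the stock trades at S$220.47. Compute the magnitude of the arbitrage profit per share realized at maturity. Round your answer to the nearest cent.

Fair futures: F* = S·e^(carry·T), with carry = (r − q) = 0.0108 − 0.0067 = 0.0041
F* = 224.40 · e^(0.0041 × 5/12) = 224.40 · e^0.001708 = 224.40 × 1.001709 = S$224.7835
Market S$220.47 < fair S$224.7835: forward underpriced → reverse cash-and-carry (short spot, go long the forward).
At maturity, profit = |F_mkt − F*| = |220.47 − 224.7835| = S$4.31 per share

S$4.31 per share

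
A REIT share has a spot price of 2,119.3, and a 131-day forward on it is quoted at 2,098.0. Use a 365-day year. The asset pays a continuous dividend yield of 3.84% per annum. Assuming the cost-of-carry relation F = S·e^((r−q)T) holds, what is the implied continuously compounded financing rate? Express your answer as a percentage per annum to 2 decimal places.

1.03%

From F = S·e^((r−q)T): (r − q) = ln(F/S)/T
ln(2098.0/2119.3) = ln(0.989950) = -0.010101
(r − q) = -0.010101 / (131/365) = -0.028144
r = ln(F/S)/T + q = -0.028144 + 0.0384 = 0.010256
r = 1.03%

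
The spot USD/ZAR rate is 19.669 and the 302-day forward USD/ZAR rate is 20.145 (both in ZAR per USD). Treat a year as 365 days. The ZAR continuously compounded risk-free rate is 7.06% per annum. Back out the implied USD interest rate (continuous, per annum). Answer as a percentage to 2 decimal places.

F = S·e^((r_ZAR − r_USD)T) ⇒ r_USD = r_ZAR − ln(F/S)/T
ln(20.145/19.669) = 0.023912; /(302/365) = 0.028900
r_USD = 0.0706 − 0.028900 = 0.041700
r_USD = 4.17%

4.17%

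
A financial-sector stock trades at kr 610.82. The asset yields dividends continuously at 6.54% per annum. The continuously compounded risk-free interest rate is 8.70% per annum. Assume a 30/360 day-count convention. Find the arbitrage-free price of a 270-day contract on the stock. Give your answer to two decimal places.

kr 620.80

F = S·e^((r − q)T) = 610.82 · e^((0.0870 − 0.0654) × 270/360)
= 610.82 · e^0.016200 = 610.82 × 1.016332
F = kr 620.80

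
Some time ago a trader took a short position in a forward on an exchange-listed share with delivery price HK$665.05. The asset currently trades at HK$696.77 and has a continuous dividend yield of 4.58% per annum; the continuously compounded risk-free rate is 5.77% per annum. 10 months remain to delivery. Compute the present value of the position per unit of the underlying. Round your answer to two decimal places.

Current fair forward for the remaining 10 months: F = S·e^((r − q)·T), (r − q) = 0.0577 − 0.0458 = 0.0119
F = 696.77 · e^(0.0119 × 10/12) = 696.77 × 1.009966 = 703.7140
Value of long forward = (F − K)·e^(−rT) = (703.7140 − 665.05) · e^(−0.0577·10/12)
= 38.6640 × 0.953054 = 36.85
Short position value = −(long value) = -HK$36.85

-HK$36.85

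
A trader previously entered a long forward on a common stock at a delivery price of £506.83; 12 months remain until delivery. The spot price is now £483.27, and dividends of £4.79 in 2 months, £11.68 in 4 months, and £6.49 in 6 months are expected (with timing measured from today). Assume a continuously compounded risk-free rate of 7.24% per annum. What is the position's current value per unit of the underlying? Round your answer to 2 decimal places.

PV(remaining dividends) I = 4.79·e^(−0.0724·2/12) + 11.68·e^(−0.0724·4/12) + 6.49·e^(−0.0724·6/12) = 22.3933
Current forward F = (S − I)·e^(rT) = (483.27 − 22.3933)·e^(0.0724·12/12) = 460.8767 × 1.075085 = 495.4816
Value (long) = (F − K)·e^(−rT) = (495.4816 − 506.83) × 0.930159 = -10.5558
Value = -£10.56

-£10.56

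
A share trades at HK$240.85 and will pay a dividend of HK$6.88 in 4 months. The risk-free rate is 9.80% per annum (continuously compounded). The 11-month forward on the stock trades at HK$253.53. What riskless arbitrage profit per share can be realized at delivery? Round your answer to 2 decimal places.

HK$2.67 per share

PV(dividends) I = 6.88·e^(−0.0980·4/12) = 6.6589
Fair forward F* = (S − I)·e^(rT) = (240.85 − 6.6589)·e^0.089833 = 234.1911 × 1.093992 = 256.2032
Market HK$253.53 < fair 256.2032: forward underpriced → reverse cash-and-carry (short the stock, invest proceeds at r, pay the dividends, go long the forward).
Profit at T = |F_mkt − F*| = |253.53 − 256.2032| = HK$2.67 per share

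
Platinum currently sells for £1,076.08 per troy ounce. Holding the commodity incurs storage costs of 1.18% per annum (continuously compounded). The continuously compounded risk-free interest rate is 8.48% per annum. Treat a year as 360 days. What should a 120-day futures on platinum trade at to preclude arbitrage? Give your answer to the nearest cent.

Net carry = r + u − y = 0.0848 + 0.0118 − 0.0000 = 0.0966
F = S·e^((r+u−y)T) = 1076.08 · e^(0.0966 × 120/360) = 1076.08 · e^0.03220000
= 1076.08 × 1.03272403 = £1,111.29 per troy ounce

£1,111.29 per troy ounce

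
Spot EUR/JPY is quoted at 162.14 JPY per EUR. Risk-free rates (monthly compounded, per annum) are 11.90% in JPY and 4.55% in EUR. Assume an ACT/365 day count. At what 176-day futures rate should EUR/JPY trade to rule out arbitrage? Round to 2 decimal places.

167.95

By covered interest parity, F = S · (1+r_JPY/12)^(12T) / (1+r_EUR/12)^(12T)
= 162.14 × 1.058760 / 1.022140 = 162.14 × 1.035827
F = 167.95 JPY per EUR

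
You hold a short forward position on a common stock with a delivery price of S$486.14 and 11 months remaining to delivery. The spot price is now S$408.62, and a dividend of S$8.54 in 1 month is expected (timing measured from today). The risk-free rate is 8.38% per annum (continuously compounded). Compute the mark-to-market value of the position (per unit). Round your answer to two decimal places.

S$50.06

PV(remaining dividends) I = 8.54·e^(−0.0838·1/12) = 8.4806
Current forward F = (S − I)·e^(rT) = (408.62 − 8.4806)·e^(0.0838·11/12) = 400.1394 × 1.079844 = 432.0881
Value (long) = (F − K)·e^(−rT) = (432.0881 − 486.14) × 0.926060 = -50.0553
Short position value = −(long value) = S$50.06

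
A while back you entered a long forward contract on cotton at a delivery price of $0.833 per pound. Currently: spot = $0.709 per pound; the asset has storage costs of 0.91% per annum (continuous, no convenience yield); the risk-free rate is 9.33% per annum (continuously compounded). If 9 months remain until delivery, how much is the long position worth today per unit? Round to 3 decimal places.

Current fair forward for the remaining 9 months: F = S·e^((r + u)·T), (r + u) = 0.0933 + 0.0091 = 0.1024
F = 0.709 · e^(0.1024 × 9/12) = 0.709 × 1.079826 = 0.7656
Value of long forward = (F − K)·e^(−rT) = (0.7656 − 0.833) · e^(−0.0933·9/12)
= -0.0674 × 0.932417 = -0.063

-$0.063 per pound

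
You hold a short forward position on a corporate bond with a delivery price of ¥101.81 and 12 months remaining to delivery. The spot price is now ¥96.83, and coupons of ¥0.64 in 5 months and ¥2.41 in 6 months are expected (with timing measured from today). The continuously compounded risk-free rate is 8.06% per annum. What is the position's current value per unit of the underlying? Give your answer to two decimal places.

PV(remaining coupons) I = 0.64·e^(−0.0806·5/12) + 2.41·e^(−0.0806·6/12) = 2.9337
Current forward F = (S − I)·e^(rT) = (96.83 − 2.9337)·e^(0.0806·12/12) = 93.8963 × 1.083937 = 101.7777
Value (long) = (F − K)·e^(−rT) = (101.7777 − 101.81) × 0.922563 = -0.0298
Short position value = −(long value) = ¥0.03

¥0.03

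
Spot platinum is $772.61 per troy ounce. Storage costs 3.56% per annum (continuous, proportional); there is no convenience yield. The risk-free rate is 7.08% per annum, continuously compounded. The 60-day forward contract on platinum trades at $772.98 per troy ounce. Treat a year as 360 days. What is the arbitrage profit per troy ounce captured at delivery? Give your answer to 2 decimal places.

$13.45 per troy ounce

Fair forward: F* = S·e^(carry·T), with carry = (r + u) = 0.0708 + 0.0356 = 0.1064
F* = 772.61 · e^(0.1064 × 60/360) = 772.61 · e^0.017733 = 772.61 × 1.017891 = $786.4328
Market $772.98 < fair $786.4328: forward underpriced → reverse cash-and-carry (short spot, go long the forward).
At maturity, profit = |F_mkt − F*| = |772.98 − 786.4328| = $13.45 per troy ounce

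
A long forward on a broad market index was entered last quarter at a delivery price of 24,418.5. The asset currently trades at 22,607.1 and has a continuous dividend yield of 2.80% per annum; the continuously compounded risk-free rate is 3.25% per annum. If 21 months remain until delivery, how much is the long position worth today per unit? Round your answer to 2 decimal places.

Current fair forward for the remaining 21 months: F = S·e^((r − q)·T), (r − q) = 0.0325 − 0.0280 = 0.0045
F = 22607.1 · e^(0.0045 × 21/12) = 22607.1 × 1.00790609 = 22785.8338
Value of long forward = (F − K)·e^(−rT) = (22785.8338 − 24418.5) · e^(−0.0325·21/12)
= -1632.6662 × 0.94471215 = -1542.40

-1542.40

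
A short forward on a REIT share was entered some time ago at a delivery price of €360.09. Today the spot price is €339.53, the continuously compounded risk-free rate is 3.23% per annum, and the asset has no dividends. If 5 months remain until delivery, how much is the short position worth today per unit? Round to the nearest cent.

€15.75

Current fair forward for the remaining 5 months: F = S·e^(r·T), r = 0.0323
F = 339.53 · e^(0.0323 × 5/12) = 339.53 × 1.013549 = 344.1303
Value of long forward = (F − K)·e^(−rT) = (344.1303 − 360.09) · e^(−0.0323·5/12)
= -15.9597 × 0.986632 = -15.75
Short position value = −(long value) = €15.75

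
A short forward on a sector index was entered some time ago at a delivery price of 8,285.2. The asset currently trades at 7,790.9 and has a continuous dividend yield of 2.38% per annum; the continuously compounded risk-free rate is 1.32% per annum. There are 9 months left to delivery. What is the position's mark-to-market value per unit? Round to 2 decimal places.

550.51

Current fair forward for the remaining 9 months: F = S·e^((r − q)·T), (r − q) = 0.0132 − 0.0238 = -0.0106
F = 7790.9 · e^(-0.0106 × 9/12) = 7790.9 × 0.99208152 = 7729.2079
Value of long forward = (F − K)·e^(−rT) = (7729.2079 − 8285.2) · e^(−0.0132·9/12)
= -555.9921 × 0.99014884 = -550.51
Short position value = −(long value) = 550.51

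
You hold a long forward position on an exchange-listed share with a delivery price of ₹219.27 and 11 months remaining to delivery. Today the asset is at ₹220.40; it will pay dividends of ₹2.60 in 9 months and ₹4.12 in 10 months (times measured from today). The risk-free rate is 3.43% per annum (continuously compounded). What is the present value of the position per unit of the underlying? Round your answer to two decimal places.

PV(remaining dividends) I = 2.60·e^(−0.0343·9/12) + 4.12·e^(−0.0343·10/12) = 6.5379
Current forward F = (S − I)·e^(rT) = (220.40 − 6.5379)·e^(0.0343·11/12) = 213.8621 × 1.031941 = 220.6931
Value (long) = (F − K)·e^(−rT) = (220.6931 − 219.27) × 0.969047 = 1.3791
Value = ₹1.38

₹1.38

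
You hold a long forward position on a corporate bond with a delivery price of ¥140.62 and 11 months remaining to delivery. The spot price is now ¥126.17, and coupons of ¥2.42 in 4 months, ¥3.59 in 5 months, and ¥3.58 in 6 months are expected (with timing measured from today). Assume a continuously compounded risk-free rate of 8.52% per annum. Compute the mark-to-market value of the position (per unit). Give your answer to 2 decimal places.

PV(remaining coupons) I = 2.42·e^(−0.0852·4/12) + 3.59·e^(−0.0852·5/12) + 3.58·e^(−0.0852·6/12) = 9.2477
Current forward F = (S − I)·e^(rT) = (126.17 − 9.2477)·e^(0.0852·11/12) = 116.9223 × 1.081231 = 126.4200
Value (long) = (F − K)·e^(−rT) = (126.4200 − 140.62) × 0.924872 = -13.1332
Value = -¥13.13

-¥13.13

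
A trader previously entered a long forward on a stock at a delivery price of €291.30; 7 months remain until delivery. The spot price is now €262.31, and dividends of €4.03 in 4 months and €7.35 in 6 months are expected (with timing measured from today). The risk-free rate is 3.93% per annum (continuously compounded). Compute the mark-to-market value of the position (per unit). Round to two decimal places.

PV(remaining dividends) I = 4.03·e^(−0.0393·4/12) + 7.35·e^(−0.0393·6/12) = 11.1845
Current forward F = (S − I)·e^(rT) = (262.31 − 11.1845)·e^(0.0393·7/12) = 251.1255 × 1.023190 = 256.9491
Value (long) = (F − K)·e^(−rT) = (256.9491 − 291.30) × 0.977336 = -33.5724
Value = -€33.57

-€33.57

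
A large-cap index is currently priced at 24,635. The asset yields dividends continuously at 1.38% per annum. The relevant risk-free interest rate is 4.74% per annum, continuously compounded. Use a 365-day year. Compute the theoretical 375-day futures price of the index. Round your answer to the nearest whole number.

25,500

F = S·e^((r − q)T) = 24635 · e^((0.0474 − 0.0138) × 375/365)
= 24635 · e^0.034521 = 24635 × 1.035124
F = 25,500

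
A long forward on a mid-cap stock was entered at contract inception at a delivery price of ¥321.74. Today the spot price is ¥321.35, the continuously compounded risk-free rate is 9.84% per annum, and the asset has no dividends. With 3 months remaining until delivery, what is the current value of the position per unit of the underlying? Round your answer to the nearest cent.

Current fair forward for the remaining 3 months: F = S·e^(r·T), r = 0.0984
F = 321.35 · e^(0.0984 × 3/12) = 321.35 × 1.024905 = 329.3532
Value of long forward = (F − K)·e^(−rT) = (329.3532 − 321.74) · e^(−0.0984·3/12)
= 7.6132 × 0.975700 = 7.43

¥7.43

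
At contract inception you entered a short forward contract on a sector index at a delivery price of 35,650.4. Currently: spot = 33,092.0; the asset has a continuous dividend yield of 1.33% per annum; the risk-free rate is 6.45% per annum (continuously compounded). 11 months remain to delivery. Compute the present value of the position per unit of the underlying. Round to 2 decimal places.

912.67

Current fair forward for the remaining 11 months: F = S·e^((r − q)·T), (r − q) = 0.0645 − 0.0133 = 0.0512
F = 33092.0 · e^(0.0512 × 11/12) = 33092.0 × 1.04805214 = 34682.1414
Value of long forward = (F − K)·e^(−rT) = (34682.1414 − 35650.4) · e^(−0.0645·11/12)
= -968.2586 × 0.94258894 = -912.67
Short position value = −(long value) = 912.67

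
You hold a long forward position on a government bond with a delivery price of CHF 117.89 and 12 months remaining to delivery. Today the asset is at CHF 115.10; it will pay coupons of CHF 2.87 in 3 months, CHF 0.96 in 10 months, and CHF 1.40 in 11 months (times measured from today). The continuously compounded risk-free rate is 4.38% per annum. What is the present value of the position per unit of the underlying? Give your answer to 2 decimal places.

PV(remaining coupons) I = 2.87·e^(−0.0438·3/12) + 0.96·e^(−0.0438·10/12) + 1.40·e^(−0.0438·11/12) = 5.1092
Current forward F = (S − I)·e^(rT) = (115.10 − 5.1092)·e^(0.0438·12/12) = 109.9908 × 1.044773 = 114.9154
Value (long) = (F − K)·e^(−rT) = (114.9154 − 117.89) × 0.957145 = -2.8471
Value = -CHF 2.85

-CHF 2.85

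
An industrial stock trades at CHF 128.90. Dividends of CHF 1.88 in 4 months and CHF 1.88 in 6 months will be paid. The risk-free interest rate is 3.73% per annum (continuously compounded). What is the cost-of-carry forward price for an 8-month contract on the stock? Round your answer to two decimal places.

CHF 128.35

PV(dividends) I = 1.88·e^(−0.0373·4/12) + 1.88·e^(−0.0373·6/12)
I = 1.8568 + 1.8453 = 3.7021
F = (S − I)·e^(rT) = (128.90 − 3.7021) · e^(0.0373·8/12)
= 125.1979 · e^0.024867 = 125.1979 × 1.025179 = CHF 128.35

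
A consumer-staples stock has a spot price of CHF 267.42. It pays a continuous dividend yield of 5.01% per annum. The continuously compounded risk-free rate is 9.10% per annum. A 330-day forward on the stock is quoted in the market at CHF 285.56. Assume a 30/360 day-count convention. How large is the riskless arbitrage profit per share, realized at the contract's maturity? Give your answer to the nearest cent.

Fair forward: F* = S·e^(carry·T), with carry = (r − q) = 0.0910 − 0.0501 = 0.0409
F* = 267.42 · e^(0.0409 × 330/360) = 267.42 · e^0.037492 = 267.42 × 1.038204 = CHF 277.6365
Market CHF 285.56 > fair CHF 277.6365: forward overpriced → cash-and-carry (buy spot, short the forward).
At maturity, profit = |F_mkt − F*| = |285.56 − 277.6365| = CHF 7.92 per share

CHF 7.92 per share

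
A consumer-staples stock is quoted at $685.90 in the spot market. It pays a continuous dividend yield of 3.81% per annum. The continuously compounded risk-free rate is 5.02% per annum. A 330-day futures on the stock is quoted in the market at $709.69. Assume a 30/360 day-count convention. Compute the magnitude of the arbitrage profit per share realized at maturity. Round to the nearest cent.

$16.14 per share

Fair futures: F* = S·e^(carry·T), with carry = (r − q) = 0.0502 − 0.0381 = 0.0121
F* = 685.90 · e^(0.0121 × 330/360) = 685.90 · e^0.011092 = 685.90 × 1.011154 = $693.5505
Market $709.69 > fair $693.5505: forward overpriced → cash-and-carry (buy spot, short the forward).
At maturity, profit = |F_mkt − F*| = |709.69 − 693.5505| = $16.14 per share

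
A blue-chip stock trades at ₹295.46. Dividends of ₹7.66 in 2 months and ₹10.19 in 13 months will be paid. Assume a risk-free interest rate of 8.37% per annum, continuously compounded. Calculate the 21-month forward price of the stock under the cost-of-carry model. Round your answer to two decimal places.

PV(dividends) I = 7.66·e^(−0.0837·2/12) + 10.19·e^(−0.0837·13/12)
I = 7.5539 + 9.3067 = 16.8606
F = (S − I)·e^(rT) = (295.46 − 16.8606) · e^(0.0837·21/12)
= 278.5994 · e^0.146475 = 278.5994 × 1.157746 = ₹322.55

₹322.55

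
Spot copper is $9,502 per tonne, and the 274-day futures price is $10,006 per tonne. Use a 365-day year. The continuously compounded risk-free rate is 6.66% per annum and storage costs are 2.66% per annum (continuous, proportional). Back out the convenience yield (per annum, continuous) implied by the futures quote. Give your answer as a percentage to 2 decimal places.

2.44%

F = S·e^((r+u−y)T) ⇒ (r+u−y) = ln(F/S)/T
ln(10006/9502) = 0.051683; /T ⇒ 0.068848
y = r + u − ln(F/S)/T = 0.0666 + 0.0266 − 0.068848 = 0.024352
y = 2.44%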